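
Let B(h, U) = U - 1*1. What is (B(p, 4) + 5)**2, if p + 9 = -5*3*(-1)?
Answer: 64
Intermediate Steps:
p = 6 (p = -9 - 5*3*(-1) = -9 - 15*(-1) = -9 + 15 = 6)
B(h, U) = -1 + U (B(h, U) = U - 1 = -1 + U)
(B(p, 4) + 5)**2 = ((-1 + 4) + 5)**2 = (3 + 5)**2 = 8**2 = 64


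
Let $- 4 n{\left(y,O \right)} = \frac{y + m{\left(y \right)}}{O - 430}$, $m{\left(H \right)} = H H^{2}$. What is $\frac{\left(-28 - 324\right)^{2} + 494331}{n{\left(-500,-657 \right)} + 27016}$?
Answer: $- \frac{672021445}{1883733} \approx -356.75$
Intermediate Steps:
$m{\left(H \right)} = H^{3}$
$n{\left(y,O \right)} = - \frac{y + y^{3}}{4 \left(-430 + O\right)}$ ($n{\left(y,O \right)} = - \frac{\left(y + y^{3}\right) \frac{1}{O - 430}}{4} = - \frac{\left(y + y^{3}\right) \frac{1}{-430 + O}}{4} = - \frac{\frac{1}{-430 + O} \left(y + y^{3}\right)}{4} = - \frac{y + y^{3}}{4 \left(-430 + O\right)}$)
$\frac{\left(-28 - 324\right)^{2} + 494331}{n{\left(-500,-657 \right)} + 27016} = \frac{\left(-28 - 324\right)^{2} + 494331}{\frac{\left(-1\right) \left(-500\right) - \left(-500\right)^{3}}{-1720 + 4 \left(-657\right)} + 27016} = \frac{\left(-352\right)^{2} + 494331}{\frac{500 - -125000000}{-1720 - 2628} + 27016} = \frac{123904 + 494331}{\frac{500 + 125000000}{-4348} + 27016} = \frac{618235}{\left(- \frac{1}{4348}\right) 125000500 + 27016} = \frac{618235}{- \frac{31250125}{1087} + 27016} = \frac{618235}{- \frac{1883733}{1087}} = 618235 \left(- \frac{1087}{1883733}\right) = - \frac{672021445}{1883733}$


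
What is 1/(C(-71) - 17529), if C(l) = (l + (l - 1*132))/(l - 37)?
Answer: -54/946429 ≈ -5.7057e-5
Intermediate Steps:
C(l) = (-132 + 2*l)/(-37 + l) (C(l) = (l + (l - 132))/(-37 + l) = (l + (-132 + l))/(-37 + l) = (-132 + 2*l)/(-37 + l))
1/(C(-71) - 17529) = 1/(2*(-66 - 71)/(-37 - 71) - 17529) = 1/(2*(-137)/(-108) - 17529) = 1/(2*(-1/108)*(-137) - 17529) = 1/(137/54 - 17529) = 1/(-946429/54) = -54/946429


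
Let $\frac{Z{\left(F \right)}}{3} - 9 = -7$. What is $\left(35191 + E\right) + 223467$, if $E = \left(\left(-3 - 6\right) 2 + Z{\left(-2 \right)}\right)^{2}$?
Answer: $258802$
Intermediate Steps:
$Z{\left(F \right)} = 6$ ($Z{\left(F \right)} = 27 + 3 \left(-7\right) = 27 - 21 = 6$)
$E = 144$ ($E = \left(\left(-3 - 6\right) 2 + 6\right)^{2} = \left(\left(-9\right) 2 + 6\right)^{2} = \left(-18 + 6\right)^{2} = \left(-12\right)^{2} = 144$)
$\left(35191 + E\right) + 223467 = \left(35191 + 144\right) + 223467 = 35335 + 223467 = 258802$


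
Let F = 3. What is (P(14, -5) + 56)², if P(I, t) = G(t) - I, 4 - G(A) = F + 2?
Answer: 1681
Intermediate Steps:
G(A) = -1 (G(A) = 4 - (3 + 2) = 4 - 1*5 = 4 - 5 = -1)
P(I, t) = -1 - I
(P(14, -5) + 56)² = ((-1 - 1*14) + 56)² = ((-1 - 14) + 56)² = (-15 + 56)² = 41² = 1681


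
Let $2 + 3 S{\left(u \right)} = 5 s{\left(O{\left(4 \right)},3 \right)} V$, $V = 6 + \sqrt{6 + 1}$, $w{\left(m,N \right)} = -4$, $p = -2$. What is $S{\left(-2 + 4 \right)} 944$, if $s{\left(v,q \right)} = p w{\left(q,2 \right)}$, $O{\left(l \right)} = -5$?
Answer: $\frac{224672}{3} + \frac{37760 \sqrt{7}}{3} \approx 1.0819 \cdot 10^{5}$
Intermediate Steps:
$V = 6 + \sqrt{7} \approx 8.6458$
$s{\left(v,q \right)} = 8$ ($s{\left(v,q \right)} = \left(-2\right) \left(-4\right) = 8$)
$S{\left(u \right)} = \frac{238}{3} + \frac{40 \sqrt{7}}{3}$ ($S{\left(u \right)} = - \frac{2}{3} + \frac{5 \cdot 8 \left(6 + \sqrt{7}\right)}{3} = - \frac{2}{3} + \frac{40 \left(6 + \sqrt{7}\right)}{3} = - \frac{2}{3} + \frac{240 + 40 \sqrt{7}}{3} = - \frac{2}{3} + \left(80 + \frac{40 \sqrt{7}}{3}\right) = \frac{238}{3} + \frac{40 \sqrt{7}}{3}$)
$S{\left(-2 + 4 \right)} 944 = \left(\frac{238}{3} + \frac{40 \sqrt{7}}{3}\right) 944 = \frac{224672}{3} + \frac{37760 \sqrt{7}}{3}$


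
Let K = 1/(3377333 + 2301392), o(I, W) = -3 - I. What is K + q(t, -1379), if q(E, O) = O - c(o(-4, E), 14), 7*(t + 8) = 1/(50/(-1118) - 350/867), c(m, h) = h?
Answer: -7910463924/5678725 ≈ -1393.0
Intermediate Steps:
t = -12654853/1521275 (t = -8 + 1/(7*(50/(-1118) - 350/867)) = -8 + 1/(7*(50*(-1/1118) - 350*1/867)) = -8 + 1/(7*(-25/559 - 350/867)) = -8 + 1/(7*(-217325/484653)) = -8 + (⅐)*(-484653/217325) = -8 - 484653/1521275 = -12654853/1521275 ≈ -8.3186)
K = 1/5678725 ≈ 1.7610e-7
q(E, O) = -14 + O (q(E, O) = O - 1*14 = O - 14 = -14 + O)
K + q(t, -1379) = 1/5678725 + (-14 - 1379) = 1/5678725 - 1393 = -7910463924/5678725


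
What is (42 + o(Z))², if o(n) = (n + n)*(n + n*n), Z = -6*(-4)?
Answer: 831860964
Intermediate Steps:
Z = 24
o(n) = 2*n*(n + n²) (o(n) = (2*n)*(n + n²) = 2*n*(n + n²))
(42 + o(Z))² = (42 + 2*24²*(1 + 24))² = (42 + 2*576*25)² = (42 + 28800)² = 28842² = 831860964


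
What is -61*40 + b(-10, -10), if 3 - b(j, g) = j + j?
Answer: -2417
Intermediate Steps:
b(j, g) = 3 - 2*j (b(j, g) = 3 - (j + j) = 3 - 2*j)
-61*40 + b(-10, -10) = -61*40 + (3 - 2*(-10)) = -2440 + (3 + 20) = -2440 + 23 = -2417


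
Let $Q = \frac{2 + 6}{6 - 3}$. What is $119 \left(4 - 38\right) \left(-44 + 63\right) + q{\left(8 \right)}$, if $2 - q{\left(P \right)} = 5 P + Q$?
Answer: $- \frac{230744}{3} \approx -76915.0$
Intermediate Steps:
$Q = \frac{8}{3} \approx 2.6667$
$q{\left(P \right)} = - \frac{2}{3} - 5 P$ ($q{\left(P \right)} = 2 - \left(5 P + \frac{8}{3}\right) = 2 - \left(\frac{8}{3} + 5 P\right) = - \frac{2}{3} - 5 P$)
$119 \left(4 - 38\right) \left(-44 + 63\right) + q{\left(8 \right)} = 119 \left(4 - 38\right) \left(-44 + 63\right) - \frac{122}{3} = 119 \left(\left(-34\right) 19\right) - \frac{122}{3} = 119 \left(-646\right) - \frac{122}{3} = -76874 - \frac{122}{3} = - \frac{230744}{3}$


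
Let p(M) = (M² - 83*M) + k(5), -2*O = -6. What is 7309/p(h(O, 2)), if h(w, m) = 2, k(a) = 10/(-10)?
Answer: -7309/163 ≈ -44.841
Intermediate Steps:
O = 3 (O = -½*(-6) = 3)
k(a) = -1 (k(a) = 10*(-⅒) = -1)
p(M) = -1 + M² - 83*M (p(M) = (M² - 83*M) - 1 = -1 + M² - 83*M)
7309/p(h(O, 2)) = 7309/(-1 + 2² - 83*2) = 7309/(-1 + 4 - 166) = 7309/(-163) = 7309*(-1/163) = -7309/163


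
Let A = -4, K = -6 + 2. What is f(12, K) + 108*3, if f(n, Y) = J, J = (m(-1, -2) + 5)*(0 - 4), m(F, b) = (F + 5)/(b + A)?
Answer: 920/3 ≈ 306.67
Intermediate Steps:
K = -4
m(F, b) = (5 + F)/(-4 + b) (m(F, b) = (F + 5)/(b - 4) = (5 + F)/(-4 + b))
J = -52/3 (J = ((5 - 1)/(-4 - 2) + 5)*(0 - 4) = (4/(-6) + 5)*(-4) = (-⅙*4 + 5)*(-4) = (-⅔ + 5)*(-4) = (13/3)*(-4) = -52/3 ≈ -17.333)
f(n, Y) = -52/3
f(12, K) + 108*3 = -52/3 + 108*3 = -52/3 + 324 = 920/3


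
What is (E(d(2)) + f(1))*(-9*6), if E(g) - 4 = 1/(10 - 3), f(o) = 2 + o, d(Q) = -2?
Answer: -2700/7 ≈ -385.71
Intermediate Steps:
E(g) = 29/7 (E(g) = 4 + 1/(10 - 3) = 4 + 1/7 = 4 + ⅐ = 29/7)
(E(d(2)) + f(1))*(-9*6) = (29/7 + (2 + 1))*(-9*6) = (29/7 + 3)*(-54) = (50/7)*(-54) = -2700/7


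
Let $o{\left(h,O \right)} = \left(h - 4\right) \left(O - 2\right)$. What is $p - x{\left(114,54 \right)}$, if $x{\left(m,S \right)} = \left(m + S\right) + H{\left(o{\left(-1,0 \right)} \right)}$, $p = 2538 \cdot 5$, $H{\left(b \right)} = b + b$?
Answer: $12502$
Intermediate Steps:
$o{\left(h,O \right)} = \left(-4 + h\right) \left(-2 + O\right)$
$H{\left(b \right)} = 2 b$
$p = 12690$
$x{\left(m,S \right)} = 20 + S + m$ ($x{\left(m,S \right)} = \left(m + S\right) + 2 \left(8 - 0 - -2 + 0 \left(-1\right)\right) = \left(S + m\right) + 2 \left(8 + 0 + 2 + 0\right) = \left(S + m\right) + 2 \cdot 10 = \left(S + m\right) + 20 = 20 + S + m$)
$p - x{\left(114,54 \right)} = 12690 - \left(20 + 54 + 114\right) = 12690 - 188 = 12502$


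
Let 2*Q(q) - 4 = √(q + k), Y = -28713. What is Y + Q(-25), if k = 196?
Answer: -28711 + 3*√19/2 ≈ -28704.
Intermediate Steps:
Q(q) = 2 + √(196 + q)/2 (Q(q) = 2 + √(q + 196)/2 = 2 + √(196 + q)/2)
Y + Q(-25) = -28713 + (2 + √(196 - 25)/2) = -28713 + (2 + √171/2) = -28713 + (2 + (3*√19)/2) = -28713 + (2 + 3*√19/2) = -28711 + 3*√19/2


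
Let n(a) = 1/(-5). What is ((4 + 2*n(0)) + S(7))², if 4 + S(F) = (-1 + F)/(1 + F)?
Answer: 49/400 ≈ 0.12250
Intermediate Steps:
n(a) = -⅕
S(F) = -4 + (-1 + F)/(1 + F)
((4 + 2*n(0)) + S(7))² = ((4 + 2*(-⅕)) + (-5 - 3*7)/(1 + 7))² = ((4 - ⅖) + (-5 - 21)/8)² = (18/5 + (⅛)*(-26))² = (18/5 - 13/4)² = (7/20)² = 49/400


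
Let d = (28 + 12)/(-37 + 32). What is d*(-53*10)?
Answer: 4240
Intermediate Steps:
d = -8 (d = 40/(-5) = 40*(-1/5) = -8)
d*(-53*10) = -(-424)*10 = -8*(-530) = 4240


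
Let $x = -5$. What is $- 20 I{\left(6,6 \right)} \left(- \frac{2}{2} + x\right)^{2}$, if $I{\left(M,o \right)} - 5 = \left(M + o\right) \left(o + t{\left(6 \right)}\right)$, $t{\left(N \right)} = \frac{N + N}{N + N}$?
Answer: $-64080$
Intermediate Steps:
$t{\left(N \right)} = 1$ ($t{\left(N \right)} = \frac{2 N}{2 N} = 2 N \frac{1}{2 N} = 1$)
$I{\left(M,o \right)} = 5 + \left(1 + o\right) \left(M + o\right)$ ($I{\left(M,o \right)} = 5 + \left(M + o\right) \left(o + 1\right) = 5 + \left(M + o\right) \left(1 + o\right) = 5 + \left(1 + o\right) \left(M + o\right)$)
$- 20 I{\left(6,6 \right)} \left(- \frac{2}{2} + x\right)^{2} = - 20 \left(5 + 6 + 6 + 6^{2} + 6 \cdot 6\right) \left(- \frac{2}{2} - 5\right)^{2} = - 20 \left(5 + 6 + 6 + 36 + 36\right) \left(\left(-2\right) \frac{1}{2} - 5\right)^{2} = \left(-20\right) 89 \left(-1 - 5\right)^{2} = - 1780 \left(-6\right)^{2} = \left(-1780\right) 36 = -64080$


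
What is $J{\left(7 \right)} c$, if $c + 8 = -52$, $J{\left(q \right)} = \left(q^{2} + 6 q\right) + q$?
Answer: $-5880$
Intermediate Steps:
$J{\left(q \right)} = q^{2} + 7 q$
$c = -60$ ($c = -8 - 52 = -60$)
$J{\left(7 \right)} c = 7 \left(7 + 7\right) \left(-60\right) = 7 \cdot 14 \left(-60\right) = 98 \left(-60\right) = -5880$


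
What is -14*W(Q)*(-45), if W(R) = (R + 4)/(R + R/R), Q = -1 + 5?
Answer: 1008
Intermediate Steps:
Q = 4
W(R) = (4 + R)/(1 + R) (W(R) = (4 + R)/(R + 1) = (4 + R)/(1 + R))
-14*W(Q)*(-45) = -14*(4 + 4)/(1 + 4)*(-45) = -14*8/5*(-45) = -112/5*(-45) = 1008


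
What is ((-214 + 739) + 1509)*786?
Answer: 1598724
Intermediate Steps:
((-214 + 739) + 1509)*786 = (525 + 1509)*786 = 2034*786 = 1598724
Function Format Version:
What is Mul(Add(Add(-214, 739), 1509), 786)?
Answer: 1598724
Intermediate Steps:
Mul(Add(Add(-214, 739), 1509), 786) = Mul(Add(525, 1509), 786) = Mul(2034, 786) = 1598724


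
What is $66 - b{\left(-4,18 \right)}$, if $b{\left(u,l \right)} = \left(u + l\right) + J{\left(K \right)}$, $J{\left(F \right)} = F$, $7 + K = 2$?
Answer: $57$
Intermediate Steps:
$K = -5$ ($K = -7 + 2 = -5$)
$b{\left(u,l \right)} = -5 + l + u$ ($b{\left(u,l \right)} = \left(u + l\right) - 5 = \left(l + u\right) - 5 = -5 + l + u$)
$66 - b{\left(-4,18 \right)} = 66 - \left(-5 + 18 - 4\right) = 66 - 9 = 57$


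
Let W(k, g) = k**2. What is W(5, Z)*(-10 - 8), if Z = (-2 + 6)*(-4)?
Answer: -450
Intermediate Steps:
Z = -16 (Z = 4*(-4) = -16)
W(5, Z)*(-10 - 8) = 5**2*(-10 - 8) = 25*(-18) = -450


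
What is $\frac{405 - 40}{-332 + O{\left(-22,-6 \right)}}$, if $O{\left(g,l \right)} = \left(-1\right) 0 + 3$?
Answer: $- \frac{365}{329} \approx -1.1094$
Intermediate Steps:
$O{\left(g,l \right)} = 3$ ($O{\left(g,l \right)} = 0 + 3 = 3$)
$\frac{405 - 40}{-332 + O{\left(-22,-6 \right)}} = \frac{405 - 40}{-332 + 3} = \frac{365}{-329} = 365 \left(- \frac{1}{329}\right) = - \frac{365}{329}$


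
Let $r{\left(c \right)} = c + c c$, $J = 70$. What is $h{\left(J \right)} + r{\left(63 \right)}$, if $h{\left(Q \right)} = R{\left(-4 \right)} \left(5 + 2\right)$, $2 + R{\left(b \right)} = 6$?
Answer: $4060$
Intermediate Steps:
$R{\left(b \right)} = 4$ ($R{\left(b \right)} = -2 + 6 = 4$)
$h{\left(Q \right)} = 28$ ($h{\left(Q \right)} = 4 \left(5 + 2\right) = 4 \cdot 7 = 28$)
$r{\left(c \right)} = c + c^{2}$
$h{\left(J \right)} + r{\left(63 \right)} = 28 + 63 \left(1 + 63\right) = 28 + 63 \cdot 64 = 28 + 4032 = 4060$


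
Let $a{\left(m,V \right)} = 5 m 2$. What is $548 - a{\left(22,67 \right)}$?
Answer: $328$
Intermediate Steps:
$a{\left(m,V \right)} = 10 m$
$548 - a{\left(22,67 \right)} = 548 - 10 \cdot 22 = 548 - 220 = 328$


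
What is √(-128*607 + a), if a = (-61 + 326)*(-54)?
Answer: I*√92006 ≈ 303.32*I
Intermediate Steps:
a = -14310 (a = 265*(-54) = -14310)
√(-128*607 + a) = √(-128*607 - 14310) = √(-77696 - 14310) = √(-92006) = I*√92006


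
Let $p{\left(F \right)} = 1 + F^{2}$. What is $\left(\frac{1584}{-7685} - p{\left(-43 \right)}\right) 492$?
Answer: $- \frac{6995666328}{7685} \approx -9.103 \cdot 10^{5}$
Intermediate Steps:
$\left(\frac{1584}{-7685} - p{\left(-43 \right)}\right) 492 = \left(\frac{1584}{-7685} - \left(1 + \left(-43\right)^{2}\right)\right) 492 = \left(1584 \left(- \frac{1}{7685}\right) - \left(1 + 1849\right)\right) 492 = \left(- \frac{1584}{7685} - 1850\right) 492 = \left(- \frac{14218834}{7685}\right) 492 = - \frac{6995666328}{7685}$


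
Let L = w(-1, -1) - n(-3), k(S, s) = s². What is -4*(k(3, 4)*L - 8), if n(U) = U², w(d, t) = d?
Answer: 672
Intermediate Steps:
L = -10 (L = -1 - 1*(-3)² = -1 - 1*9 = -1 - 9 = -10)
-4*(k(3, 4)*L - 8) = -4*(4²*(-10) - 8) = -4*(16*(-10) - 8) = -4*(-160 - 8) = -4*(-168) = 672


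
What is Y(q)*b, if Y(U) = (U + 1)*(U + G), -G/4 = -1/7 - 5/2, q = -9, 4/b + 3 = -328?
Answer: 352/2317 ≈ 0.15192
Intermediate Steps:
b = -4/331 (b = 4/(-3 - 328) = 4/(-331) = 4*(-1/331) = -4/331 ≈ -0.012085)
G = 74/7 (G = -4*(-1/7 - 5/2) = -4*(-37/14) = 74/7 ≈ 10.571)
Y(U) = (1 + U)*(74/7 + U) (Y(U) = (U + 1)*(U + 74/7) = (1 + U)*(74/7 + U))
Y(q)*b = (74/7 + (-9)**2 + (81/7)*(-9))*(-4/331) = (74/7 + 81 - 729/7)*(-4/331) = -88/7*(-4/331) = 352/2317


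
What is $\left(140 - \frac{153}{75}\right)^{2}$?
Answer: $\frac{11895601}{625} \approx 19033.0$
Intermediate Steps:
$\left(140 - \frac{153}{75}\right)^{2} = \left(140 - \frac{51}{25}\right)^{2} = \left(\frac{3449}{25}\right)^{2} = \frac{11895601}{625}$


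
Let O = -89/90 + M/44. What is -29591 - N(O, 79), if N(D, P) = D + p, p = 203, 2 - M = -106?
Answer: -29497511/990 ≈ -29795.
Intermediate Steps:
M = 108 (M = 2 - 1*(-106) = 2 + 106 = 108)
O = 1451/990 (O = -89/90 + 108/44 = -89*1/90 + 108*(1/44) = -89/90 + 27/11 = 1451/990 ≈ 1.4657)
N(D, P) = 203 + D (N(D, P) = D + 203 = 203 + D)
-29591 - N(O, 79) = -29591 - (203 + 1451/990) = -29591 - 1*202421/990 = -29591 - 202421/990 = -29497511/990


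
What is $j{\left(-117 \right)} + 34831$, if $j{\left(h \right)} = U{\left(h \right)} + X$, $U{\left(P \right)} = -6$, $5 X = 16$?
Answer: $\frac{174141}{5} \approx 34828.0$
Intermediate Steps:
$X = \frac{16}{5}$ ($X = \frac{1}{5} \cdot 16 = \frac{16}{5} \approx 3.2$)
$j{\left(h \right)} = - \frac{14}{5}$ ($j{\left(h \right)} = -6 + \frac{16}{5} = - \frac{14}{5}$)
$j{\left(-117 \right)} + 34831 = - \frac{14}{5} + 34831 = \frac{174141}{5}$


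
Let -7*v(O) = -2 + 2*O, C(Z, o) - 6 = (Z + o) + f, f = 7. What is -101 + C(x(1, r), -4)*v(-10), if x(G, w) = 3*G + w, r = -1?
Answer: -465/7 ≈ -66.429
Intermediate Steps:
x(G, w) = w + 3*G
C(Z, o) = 13 + Z + o (C(Z, o) = 6 + ((Z + o) + 7) = 6 + (7 + Z + o) = 13 + Z + o)
v(O) = 2/7 - 2*O/7 (v(O) = -(-2 + 2*O)/7 = 2/7 - 2*O/7)
-101 + C(x(1, r), -4)*v(-10) = -101 + (13 + (-1 + 3*1) - 4)*(2/7 - 2/7*(-10)) = -101 + (13 + (-1 + 3) - 4)*(2/7 + 20/7) = -101 + (13 + 2 - 4)*(22/7) = -101 + 11*(22/7) = -101 + 242/7 = -465/7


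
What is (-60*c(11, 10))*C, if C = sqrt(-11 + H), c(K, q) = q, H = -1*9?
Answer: -1200*I*sqrt(5) ≈ -2683.3*I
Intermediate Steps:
H = -9
C = 2*I*sqrt(5) (C = sqrt(-11 - 9) = sqrt(-20) = 2*I*sqrt(5) ≈ 4.4721*I)
(-60*c(11, 10))*C = (-60*10)*(2*I*sqrt(5)) = -1200*I*sqrt(5)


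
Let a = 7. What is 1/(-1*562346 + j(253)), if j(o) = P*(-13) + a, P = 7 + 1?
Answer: -1/562443 ≈ -1.7780e-6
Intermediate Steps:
P = 8
j(o) = -97 (j(o) = 8*(-13) + 7 = -104 + 7 = -97)
1/(-1*562346 + j(253)) = 1/(-1*562346 - 97) = 1/(-562346 - 97) = 1/(-562443) = -1/562443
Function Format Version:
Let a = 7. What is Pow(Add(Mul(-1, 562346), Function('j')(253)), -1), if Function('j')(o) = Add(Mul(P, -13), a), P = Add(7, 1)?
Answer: Rational(-1, 562443) ≈ -1.7780e-6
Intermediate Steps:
P = 8
Function('j')(o) = -97 (Function('j')(o) = Add(Mul(8, -13), 7) = Add(-104, 7) = -97)
Pow(Add(Mul(-1, 562346), Function('j')(253)), -1) = Pow(Add(Mul(-1, 562346), -97), -1) = Pow(Add(-562346, -97), -1) = Pow(-562443, -1) = Rational(-1, 562443)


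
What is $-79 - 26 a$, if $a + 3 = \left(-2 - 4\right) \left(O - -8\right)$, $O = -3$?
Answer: $779$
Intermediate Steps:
$a = -33$ ($a = -3 + \left(-2 - 4\right) \left(-3 - -8\right) = -3 - 6 \left(-3 + 8\right) = -3 - 30 = -33$)
$-79 - 26 a = -79 - -858 = -79 + 858 = 779$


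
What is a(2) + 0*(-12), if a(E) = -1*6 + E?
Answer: -4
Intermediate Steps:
a(E) = -6 + E
a(2) + 0*(-12) = (-6 + 2) + 0*(-12) = -4 + 0 = -4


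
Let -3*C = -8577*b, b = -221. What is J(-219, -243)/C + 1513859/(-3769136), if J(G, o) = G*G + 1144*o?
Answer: -29832344495/793829040368 ≈ -0.037580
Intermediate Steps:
J(G, o) = G**2 + 1144*o
C = -631839 (C = -(-2859)*(-221) = -1/3*1895517 = -631839)
J(-219, -243)/C + 1513859/(-3769136) = ((-219)**2 + 1144*(-243))/(-631839) + 1513859/(-3769136) = (47961 - 277992)*(-1/631839) + 1513859*(-1/3769136) = -230031*(-1/631839) - 1513859/3769136 = 76677/210613 - 1513859/3769136 = -29832344495/793829040368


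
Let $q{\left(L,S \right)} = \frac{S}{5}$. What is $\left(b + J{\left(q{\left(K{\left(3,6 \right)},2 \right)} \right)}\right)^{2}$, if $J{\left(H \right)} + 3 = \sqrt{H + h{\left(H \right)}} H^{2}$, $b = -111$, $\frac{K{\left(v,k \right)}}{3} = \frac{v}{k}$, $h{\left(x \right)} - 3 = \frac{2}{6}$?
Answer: $\frac{121838396}{9375} - \frac{608 \sqrt{210}}{125} \approx 12926.0$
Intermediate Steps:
$h{\left(x \right)} = \frac{10}{3}$ ($h{\left(x \right)} = 3 + \frac{2}{6} = 3 + 2 \cdot \frac{1}{6} = 3 + \frac{1}{3} = \frac{10}{3}$)
$K{\left(v,k \right)} = \frac{3 v}{k}$ ($K{\left(v,k \right)} = 3 \frac{v}{k} = \frac{3 v}{k}$)
$q{\left(L,S \right)} = \frac{S}{5}$ ($q{\left(L,S \right)} = S \frac{1}{5} = \frac{S}{5}$)
$J{\left(H \right)} = -3 + H^{2} \sqrt{\frac{10}{3} + H}$ ($J{\left(H \right)} = -3 + \sqrt{H + \frac{10}{3}} H^{2} = -3 + \sqrt{\frac{10}{3} + H} H^{2} = -3 + H^{2} \sqrt{\frac{10}{3} + H}$)
$\left(b + J{\left(q{\left(K{\left(3,6 \right)},2 \right)} \right)}\right)^{2} = \left(-111 - \left(3 - \frac{\left(\frac{1}{5} \cdot 2\right)^{2} \sqrt{30 + 9 \cdot \frac{1}{5} \cdot 2}}{3}\right)\right)^{2} = \left(-111 - \left(3 - \frac{\left(\frac{2}{5}\right)^{2} \sqrt{30 + 9 \cdot \frac{2}{5}}}{3}\right)\right)^{2} = \left(-111 - \left(3 - \frac{4 \sqrt{30 + \frac{18}{5}}}{75}\right)\right)^{2} = \left(-111 - \left(3 - \frac{4 \sqrt{\frac{168}{5}}}{75}\right)\right)^{2} = \left(-111 - \left(3 - \frac{4 \frac{2 \sqrt{210}}{5}}{75}\right)\right)^{2} = \left(-111 - \left(3 - \frac{8 \sqrt{210}}{375}\right)\right)^{2} = \left(-114 + \frac{8 \sqrt{210}}{375}\right)^{2}$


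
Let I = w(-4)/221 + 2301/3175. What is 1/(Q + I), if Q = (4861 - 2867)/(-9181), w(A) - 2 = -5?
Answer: 6442078175/3182142326 ≈ 2.0244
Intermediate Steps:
w(A) = -3 (w(A) = 2 - 5 = -3)
I = 498996/701675 (I = -3/221 + 2301/3175 = 498996/701675 ≈ 0.71115)
Q = -1994/9181 (Q = 1994*(-1/9181) = -1994/9181 ≈ -0.21719)
1/(Q + I) = 1/(-1994/9181 + 498996/701675) = 1/(3182142326/6442078175) = 6442078175/3182142326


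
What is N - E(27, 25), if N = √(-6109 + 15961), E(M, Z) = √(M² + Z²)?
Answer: -√1354 + 2*√2463 ≈ 62.461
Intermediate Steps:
N = 2*√2463 (N = √9852 = 2*√2463 ≈ 99.257)
N - E(27, 25) = 2*√2463 - √(27² + 25²) = 2*√2463 - √(729 + 625) = 2*√2463 - √1354 = -√1354 + 2*√2463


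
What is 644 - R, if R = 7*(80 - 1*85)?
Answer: 679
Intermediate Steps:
R = -35 (R = 7*(80 - 85) = 7*(-5) = -35)
644 - R = 644 - 1*(-35) = 644 + 35 = 679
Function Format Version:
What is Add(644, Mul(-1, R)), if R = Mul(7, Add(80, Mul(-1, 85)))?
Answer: 679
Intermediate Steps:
R = -35 (R = Mul(7, Add(80, -85)) = Mul(7, -5) = -35)
Add(644, Mul(-1, R)) = Add(644, Mul(-1, -35)) = Add(644, 35) = 679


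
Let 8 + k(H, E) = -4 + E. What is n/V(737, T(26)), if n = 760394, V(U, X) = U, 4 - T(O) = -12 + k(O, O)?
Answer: 760394/737 ≈ 1031.7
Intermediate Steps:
k(H, E) = -12 + E (k(H, E) = -8 + (-4 + E) = -12 + E)
T(O) = 28 - O (T(O) = 4 - (-12 + (-12 + O)) = 4 - (-24 + O) = 4 + (24 - O) = 28 - O)
n/V(737, T(26)) = 760394/737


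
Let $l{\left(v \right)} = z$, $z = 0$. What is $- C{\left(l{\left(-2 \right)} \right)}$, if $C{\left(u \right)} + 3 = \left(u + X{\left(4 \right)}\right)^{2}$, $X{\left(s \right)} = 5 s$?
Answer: $-397$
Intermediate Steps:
$l{\left(v \right)} = 0$
$C{\left(u \right)} = -3 + \left(20 + u\right)^{2}$ ($C{\left(u \right)} = -3 + \left(u + 5 \cdot 4\right)^{2} = -3 + \left(u + 20\right)^{2} = -3 + \left(20 + u\right)^{2}$)
$- C{\left(l{\left(-2 \right)} \right)} = - (-3 + \left(20 + 0\right)^{2}) = - (-3 + 20^{2}) = - (-3 + 400) = \left(-1\right) 397 = -397$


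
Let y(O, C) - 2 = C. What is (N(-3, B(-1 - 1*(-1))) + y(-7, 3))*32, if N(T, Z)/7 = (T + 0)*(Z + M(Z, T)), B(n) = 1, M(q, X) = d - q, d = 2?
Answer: -1184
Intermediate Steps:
M(q, X) = 2 - q
y(O, C) = 2 + C
N(T, Z) = 14*T (N(T, Z) = 7*((T + 0)*(Z + (2 - Z))) = 7*(T*2) = 7*(2*T) = 14*T)
(N(-3, B(-1 - 1*(-1))) + y(-7, 3))*32 = (14*(-3) + (2 + 3))*32 = (-42 + 5)*32 = -37*32 = -1184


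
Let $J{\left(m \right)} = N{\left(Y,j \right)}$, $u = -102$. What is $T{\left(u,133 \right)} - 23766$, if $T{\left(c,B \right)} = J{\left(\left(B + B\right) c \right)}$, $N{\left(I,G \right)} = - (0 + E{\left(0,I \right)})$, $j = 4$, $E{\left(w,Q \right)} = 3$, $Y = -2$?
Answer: $-23769$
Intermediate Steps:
$N{\left(I,G \right)} = -3$ ($N{\left(I,G \right)} = - (0 + 3) = \left(-1\right) 3 = -3$)
$J{\left(m \right)} = -3$
$T{\left(c,B \right)} = -3$
$T{\left(u,133 \right)} - 23766 = -3 - 23766 = -23769$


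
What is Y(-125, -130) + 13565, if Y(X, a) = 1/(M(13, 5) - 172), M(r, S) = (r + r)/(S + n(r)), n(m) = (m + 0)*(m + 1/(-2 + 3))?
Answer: 435951783/32138 ≈ 13565.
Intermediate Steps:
n(m) = m*(1 + m) (n(m) = m*(m + 1/1) = m*(m + 1) = m*(1 + m))
M(r, S) = 2*r/(S + r*(1 + r)) (M(r, S) = (r + r)/(S + r*(1 + r)) = (2*r)/(S + r*(1 + r)) = 2*r/(S + r*(1 + r)))
Y(X, a) = -187/32138 (Y(X, a) = 1/(2*13/(5 + 13*(1 + 13)) - 172) = 1/(2*13/(5 + 13*14) - 172) = 1/(2*13/(5 + 182) - 172) = 1/(2*13/187 - 172) = 1/(2*13*(1/187) - 172) = 1/(26/187 - 172) = 1/(-32138/187) = -187/32138)
Y(-125, -130) + 13565 = -187/32138 + 13565 = 435951783/32138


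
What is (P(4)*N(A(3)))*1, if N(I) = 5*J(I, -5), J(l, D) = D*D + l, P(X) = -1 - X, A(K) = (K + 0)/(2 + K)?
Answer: -640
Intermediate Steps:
A(K) = K/(2 + K)
J(l, D) = l + D² (J(l, D) = D² + l = l + D²)
N(I) = 125 + 5*I (N(I) = 5*(I + (-5)²) = 5*(I + 25) = 5*(25 + I) = 125 + 5*I)
(P(4)*N(A(3)))*1 = ((-1 - 1*4)*(125 + 5*(3/(2 + 3))))*1 = ((-1 - 4)*(125 + 5*(3/5)))*1 = -5*(125 + 5*(3*(⅕)))*1 = -5*(125 + 5*(⅗))*1 = -5*(125 + 3)*1 = -5*128*1 = -640*1 = -640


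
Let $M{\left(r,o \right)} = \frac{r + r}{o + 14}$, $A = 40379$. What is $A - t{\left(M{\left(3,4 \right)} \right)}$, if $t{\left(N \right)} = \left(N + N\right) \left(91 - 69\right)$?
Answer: $\frac{121093}{3} \approx 40364.0$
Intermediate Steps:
$M{\left(r,o \right)} = \frac{2 r}{14 + o}$
$t{\left(N \right)} = 44 N$ ($t{\left(N \right)} = 2 N 22 = 44 N$)
$A - t{\left(M{\left(3,4 \right)} \right)} = 40379 - 44 \cdot 2 \cdot 3 \frac{1}{14 + 4} = 40379 - 44 \cdot 2 \cdot 3 \cdot \frac{1}{18} = 40379 - 44 \cdot \frac{1}{3} = 40379 - \frac{44}{3} = \frac{121093}{3}$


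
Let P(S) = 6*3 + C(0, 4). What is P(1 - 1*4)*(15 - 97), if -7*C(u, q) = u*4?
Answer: -1476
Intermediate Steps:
C(u, q) = -4*u/7 (C(u, q) = -u*4/7 = -4*u/7)
P(S) = 18 (P(S) = 6*3 - 4/7*0 = 18 + 0 = 18)
P(1 - 1*4)*(15 - 97) = 18*(15 - 97) = 18*(-82) = -1476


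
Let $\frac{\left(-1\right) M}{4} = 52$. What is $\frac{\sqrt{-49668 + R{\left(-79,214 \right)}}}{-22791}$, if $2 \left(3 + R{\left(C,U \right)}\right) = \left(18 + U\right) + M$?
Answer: $- \frac{i \sqrt{49659}}{22791} \approx - 0.0097777 i$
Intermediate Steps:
$M = -208$ ($M = \left(-4\right) 52 = -208$)
$R{\left(C,U \right)} = -98 + \frac{U}{2}$ ($R{\left(C,U \right)} = -3 + \frac{\left(18 + U\right) - 208}{2} = -3 + \frac{-190 + U}{2} = -3 + \left(-95 + \frac{U}{2}\right) = -98 + \frac{U}{2}$)
$\frac{\sqrt{-49668 + R{\left(-79,214 \right)}}}{-22791} = \frac{\sqrt{-49668 + \left(-98 + \frac{1}{2} \cdot 214\right)}}{-22791} = \sqrt{-49668 + \left(-98 + 107\right)} \left(- \frac{1}{22791}\right) = \sqrt{-49668 + 9} \left(- \frac{1}{22791}\right) = \sqrt{-49659} \left(- \frac{1}{22791}\right) = i \sqrt{49659} \left(- \frac{1}{22791}\right) = - \frac{i \sqrt{49659}}{22791}$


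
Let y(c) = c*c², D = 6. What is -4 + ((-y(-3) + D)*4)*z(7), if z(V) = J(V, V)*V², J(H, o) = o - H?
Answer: -4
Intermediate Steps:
y(c) = c³
z(V) = 0 (z(V) = (V - V)*V² = 0*V² = 0)
-4 + ((-y(-3) + D)*4)*z(7) = -4 + ((-1*(-3)³ + 6)*4)*0 = -4 + ((-1*(-27) + 6)*4)*0 = -4 + ((27 + 6)*4)*0 = -4 + (33*4)*0 = -4 + 132*0 = -4 + 0 = -4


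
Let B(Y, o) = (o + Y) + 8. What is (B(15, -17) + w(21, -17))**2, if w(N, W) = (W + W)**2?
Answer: 1350244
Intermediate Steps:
B(Y, o) = 8 + Y + o (B(Y, o) = (Y + o) + 8 = 8 + Y + o)
w(N, W) = 4*W**2 (w(N, W) = (2*W)**2 = 4*W**2)
(B(15, -17) + w(21, -17))**2 = ((8 + 15 - 17) + 4*(-17)**2)**2 = (6 + 4*289)**2 = (6 + 1156)**2 = 1162**2 = 1350244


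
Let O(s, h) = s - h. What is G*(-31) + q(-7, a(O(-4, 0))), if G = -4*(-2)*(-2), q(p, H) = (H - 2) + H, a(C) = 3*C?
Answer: 470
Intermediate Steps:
q(p, H) = -2 + 2*H (q(p, H) = (-2 + H) + H = -2 + 2*H)
G = -16 (G = 8*(-2) = -16)
G*(-31) + q(-7, a(O(-4, 0))) = -16*(-31) + (-2 + 2*(3*(-4 - 1*0))) = 496 + (-2 + 2*(3*(-4 + 0))) = 496 + (-2 + 2*(3*(-4))) = 496 + (-2 + 2*(-12)) = 496 + (-2 - 24) = 496 - 26 = 470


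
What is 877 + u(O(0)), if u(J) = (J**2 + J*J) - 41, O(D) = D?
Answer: 836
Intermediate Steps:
u(J) = -41 + 2*J**2 (u(J) = (J**2 + J**2) - 41 = 2*J**2 - 41 = -41 + 2*J**2)
877 + u(O(0)) = 877 + (-41 + 2*0**2) = 877 + (-41 + 2*0) = 877 + (-41 + 0) = 877 - 41 = 836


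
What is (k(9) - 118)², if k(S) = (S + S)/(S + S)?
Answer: 13689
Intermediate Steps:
k(S) = 1 (k(S) = (2*S)/((2*S)) = (2*S)*(1/(2*S)) = 1)
(k(9) - 118)² = (1 - 118)² = (-117)² = 13689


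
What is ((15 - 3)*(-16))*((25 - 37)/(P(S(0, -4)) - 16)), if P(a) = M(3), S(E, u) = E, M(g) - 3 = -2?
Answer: -768/5 ≈ -153.60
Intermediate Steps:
M(g) = 1 (M(g) = 3 - 2 = 1)
P(a) = 1
((15 - 3)*(-16))*((25 - 37)/(P(S(0, -4)) - 16)) = ((15 - 3)*(-16))*((25 - 37)/(1 - 16)) = (12*(-16))*(-12/(-15)) = -(-2304)*(-1)/15 = -192*⅘ = -768/5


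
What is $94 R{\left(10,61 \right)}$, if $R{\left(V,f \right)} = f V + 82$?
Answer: $65048$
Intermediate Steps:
$R{\left(V,f \right)} = 82 + V f$ ($R{\left(V,f \right)} = V f + 82 = 82 + V f$)
$94 R{\left(10,61 \right)} = 94 \left(82 + 10 \cdot 61\right) = 94 \left(82 + 610\right) = 94 \cdot 692 = 65048$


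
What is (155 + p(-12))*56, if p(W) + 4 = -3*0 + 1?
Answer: 8512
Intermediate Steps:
p(W) = -3 (p(W) = -4 + (-3*0 + 1) = -4 + (0 + 1) = -4 + 1 = -3)
(155 + p(-12))*56 = (155 - 3)*56 = 152*56 = 8512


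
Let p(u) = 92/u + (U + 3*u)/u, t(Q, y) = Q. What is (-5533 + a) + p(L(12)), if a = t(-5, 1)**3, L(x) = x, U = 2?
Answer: -33883/6 ≈ -5647.2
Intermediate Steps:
p(u) = 92/u + (2 + 3*u)/u
a = -125 (a = (-5)**3 = -125)
(-5533 + a) + p(L(12)) = (-5533 - 125) + (3 + 94/12) = -5658 + (3 + 94*(1/12)) = -5658 + (3 + 47/6) = -5658 + 65/6 = -33883/6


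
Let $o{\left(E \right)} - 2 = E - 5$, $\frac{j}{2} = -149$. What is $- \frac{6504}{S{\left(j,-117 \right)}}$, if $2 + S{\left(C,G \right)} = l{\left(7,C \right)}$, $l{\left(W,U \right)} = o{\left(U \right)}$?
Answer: $\frac{2168}{101} \approx 21.465$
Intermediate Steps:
$j = -298$ ($j = 2 \left(-149\right) = -298$)
$o{\left(E \right)} = -3 + E$ ($o{\left(E \right)} = 2 + \left(E - 5\right) = 2 + \left(-5 + E\right) = -3 + E$)
$l{\left(W,U \right)} = -3 + U$
$S{\left(C,G \right)} = -5 + C$ ($S{\left(C,G \right)} = -2 + \left(-3 + C\right) = -5 + C$)
$- \frac{6504}{S{\left(j,-117 \right)}} = - \frac{6504}{-5 - 298} = - \frac{6504}{-303} = \left(-6504\right) \left(- \frac{1}{303}\right) = \frac{2168}{101}$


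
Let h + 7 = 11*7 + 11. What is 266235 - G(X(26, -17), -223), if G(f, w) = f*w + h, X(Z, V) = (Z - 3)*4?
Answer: 286670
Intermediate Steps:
h = 81 (h = -7 + (11*7 + 11) = -7 + (77 + 11) = -7 + 88 = 81)
X(Z, V) = -12 + 4*Z (X(Z, V) = (-3 + Z)*4 = -12 + 4*Z)
G(f, w) = 81 + f*w (G(f, w) = f*w + 81 = 81 + f*w)
266235 - G(X(26, -17), -223) = 266235 - (81 + (-12 + 4*26)*(-223)) = 266235 - (81 + (-12 + 104)*(-223)) = 266235 - (81 + 92*(-223)) = 266235 - (81 - 20516) = 266235 - 1*(-20435) = 266235 + 20435 = 286670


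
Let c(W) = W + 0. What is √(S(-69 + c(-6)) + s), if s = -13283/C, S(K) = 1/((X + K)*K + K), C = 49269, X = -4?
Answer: I*√11053025558146/6404970 ≈ 0.51907*I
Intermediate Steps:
c(W) = W
S(K) = 1/(K + K*(-4 + K)) (S(K) = 1/((-4 + K)*K + K) = 1/(K*(-4 + K) + K) = 1/(K + K*(-4 + K)))
s = -13283/49269 ≈ -0.26960
√(S(-69 + c(-6)) + s) = √(1/((-69 - 6)*(-3 + (-69 - 6))) - 13283/49269) = √(1/((-75)*(-3 - 75)) - 13283/49269) = √(-1/75/(-78) - 13283/49269) = √(-1/75*(-1/78) - 13283/49269) = √(1/5850 - 13283/49269) = √(-25885427/96074550) = I*√11053025558146/6404970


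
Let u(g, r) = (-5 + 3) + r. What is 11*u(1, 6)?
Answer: 44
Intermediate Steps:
u(g, r) = -2 + r
11*u(1, 6) = 11*(-2 + 6) = 11*4 = 44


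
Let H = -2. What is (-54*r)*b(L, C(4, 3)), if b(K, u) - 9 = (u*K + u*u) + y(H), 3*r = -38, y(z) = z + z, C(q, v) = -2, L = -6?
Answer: 14364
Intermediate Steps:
y(z) = 2*z
r = -38/3 (r = (⅓)*(-38) = -38/3 ≈ -12.667)
b(K, u) = 5 + u² + K*u (b(K, u) = 9 + ((u*K + u*u) + 2*(-2)) = 9 + ((K*u + u²) - 4) = 9 + ((u² + K*u) - 4) = 9 + (-4 + u² + K*u) = 5 + u² + K*u)
(-54*r)*b(L, C(4, 3)) = (-54*(-38/3))*(5 + (-2)² - 6*(-2)) = 684*(5 + 4 + 12) = 684*21 = 14364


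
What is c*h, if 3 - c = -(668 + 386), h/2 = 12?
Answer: 25368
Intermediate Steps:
h = 24 (h = 2*12 = 24)
c = 1057 (c = 3 - (-1)*(668 + 386) = 3 - (-1)*1054 = 3 - 1*(-1054) = 3 + 1054 = 1057)
c*h = 1057*24 = 25368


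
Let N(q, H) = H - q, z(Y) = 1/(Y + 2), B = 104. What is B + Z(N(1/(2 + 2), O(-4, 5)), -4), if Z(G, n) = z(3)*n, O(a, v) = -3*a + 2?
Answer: 516/5 ≈ 103.20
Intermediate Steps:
z(Y) = 1/(2 + Y)
O(a, v) = 2 - 3*a
Z(G, n) = n/5 (Z(G, n) = n/(2 + 3) = n/5)
B + Z(N(1/(2 + 2), O(-4, 5)), -4) = 104 + (⅕)*(-4) = 104 - ⅘ = 516/5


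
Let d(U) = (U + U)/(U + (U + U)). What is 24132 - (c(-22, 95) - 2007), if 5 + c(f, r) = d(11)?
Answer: 78430/3 ≈ 26143.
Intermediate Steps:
d(U) = 2/3 (d(U) = (2*U)/(U + 2*U) = (2*U)/((3*U)) = (2*U)*(1/(3*U)) = 2/3)
c(f, r) = -13/3 (c(f, r) = -5 + 2/3 = -13/3)
24132 - (c(-22, 95) - 2007) = 24132 - (-13/3 - 2007) = 24132 - 1*(-6034/3) = 24132 + 6034/3 = 78430/3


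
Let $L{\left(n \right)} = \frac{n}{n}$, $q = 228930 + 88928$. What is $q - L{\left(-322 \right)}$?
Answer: $317857$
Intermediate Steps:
$q = 317858$
$L{\left(n \right)} = 1$
$q - L{\left(-322 \right)} = 317858 - 1 = 317857$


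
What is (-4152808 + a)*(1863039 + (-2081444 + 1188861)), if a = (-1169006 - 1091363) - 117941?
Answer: -6338162649808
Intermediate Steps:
a = -2378310 (a = -2260369 - 117941 = -2378310)
(-4152808 + a)*(1863039 + (-2081444 + 1188861)) = (-4152808 - 2378310)*(1863039 + (-2081444 + 1188861)) = -6531118*(1863039 - 892583) = -6531118*970456 = -6338162649808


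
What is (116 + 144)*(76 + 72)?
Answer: 38480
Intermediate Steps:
(116 + 144)*(76 + 72) = 260*148 = 38480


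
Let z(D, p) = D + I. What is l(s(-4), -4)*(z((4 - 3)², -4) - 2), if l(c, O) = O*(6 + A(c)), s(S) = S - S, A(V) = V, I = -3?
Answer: 96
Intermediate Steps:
s(S) = 0
l(c, O) = O*(6 + c)
z(D, p) = -3 + D (z(D, p) = D - 3 = -3 + D)
l(s(-4), -4)*(z((4 - 3)², -4) - 2) = (-4*(6 + 0))*((-3 + (4 - 3)²) - 2) = (-4*6)*((-3 + 1²) - 2) = -24*((-3 + 1) - 2) = -24*(-2 - 2) = -24*(-4) = 96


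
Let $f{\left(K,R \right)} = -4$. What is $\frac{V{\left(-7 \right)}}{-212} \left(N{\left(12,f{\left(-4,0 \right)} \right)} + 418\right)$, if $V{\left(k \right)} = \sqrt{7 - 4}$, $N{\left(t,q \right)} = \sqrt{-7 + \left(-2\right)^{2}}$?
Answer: $- \frac{209 \sqrt{3}}{106} - \frac{3 i}{212} \approx -3.4151 - 0.014151 i$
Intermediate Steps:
$N{\left(t,q \right)} = i \sqrt{3}$ ($N{\left(t,q \right)} = \sqrt{-7 + 4} = \sqrt{-3} = i \sqrt{3}$)
$V{\left(k \right)} = \sqrt{3}$
$\frac{V{\left(-7 \right)}}{-212} \left(N{\left(12,f{\left(-4,0 \right)} \right)} + 418\right) = \frac{\sqrt{3}}{-212} \left(i \sqrt{3} + 418\right) = \sqrt{3} \left(- \frac{1}{212}\right) \left(418 + i \sqrt{3}\right) = - \frac{\sqrt{3}}{212} \left(418 + i \sqrt{3}\right) = - \frac{\sqrt{3} \left(418 + i \sqrt{3}\right)}{212}$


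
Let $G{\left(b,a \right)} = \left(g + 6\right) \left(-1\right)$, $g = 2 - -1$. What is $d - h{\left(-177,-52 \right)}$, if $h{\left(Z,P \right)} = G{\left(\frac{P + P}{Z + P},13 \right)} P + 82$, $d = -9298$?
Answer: $-9848$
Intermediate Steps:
$g = 3$ ($g = 2 + 1 = 3$)
$G{\left(b,a \right)} = -9$ ($G{\left(b,a \right)} = \left(3 + 6\right) \left(-1\right) = 9 \left(-1\right) = -9$)
$h{\left(Z,P \right)} = 82 - 9 P$ ($h{\left(Z,P \right)} = - 9 P + 82 = 82 - 9 P$)
$d - h{\left(-177,-52 \right)} = -9298 - \left(82 - -468\right) = -9298 - \left(82 + 468\right) = -9298 - 550 = -9848$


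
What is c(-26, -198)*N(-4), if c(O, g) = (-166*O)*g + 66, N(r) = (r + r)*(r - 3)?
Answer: -47852112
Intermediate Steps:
N(r) = 2*r*(-3 + r) (N(r) = (2*r)*(-3 + r) = 2*r*(-3 + r))
c(O, g) = 66 - 166*O*g (c(O, g) = -166*O*g + 66 = 66 - 166*O*g)
c(-26, -198)*N(-4) = (66 - 166*(-26)*(-198))*(2*(-4)*(-3 - 4)) = (66 - 854568)*(2*(-4)*(-7)) = -854502*56 = -47852112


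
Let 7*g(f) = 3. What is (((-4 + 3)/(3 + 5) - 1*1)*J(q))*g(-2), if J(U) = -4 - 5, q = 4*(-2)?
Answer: 243/56 ≈ 4.3393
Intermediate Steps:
g(f) = 3/7 (g(f) = (⅐)*3 = 3/7)
q = -8
J(U) = -9
(((-4 + 3)/(3 + 5) - 1*1)*J(q))*g(-2) = (((-4 + 3)/(3 + 5) - 1*1)*(-9))*(3/7) = ((-1/8 - 1)*(-9))*(3/7) = ((-1*⅛ - 1)*(-9))*(3/7) = ((-⅛ - 1)*(-9))*(3/7) = -9/8*(-9)*(3/7) = (81/8)*(3/7) = 243/56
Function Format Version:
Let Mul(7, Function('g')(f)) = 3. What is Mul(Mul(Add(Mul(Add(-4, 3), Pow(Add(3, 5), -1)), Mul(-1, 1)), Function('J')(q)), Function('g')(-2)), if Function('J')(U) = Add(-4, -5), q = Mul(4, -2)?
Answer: Rational(243, 56) ≈ 4.3393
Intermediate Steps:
Function('g')(f) = Rational(3, 7) (Function('g')(f) = Mul(Rational(1, 7), 3) = Rational(3, 7))
q = -8
Function('J')(U) = -9
Mul(Mul(Add(Mul(Add(-4, 3), Pow(Add(3, 5), -1)), Mul(-1, 1)), Function('J')(q)), Function('g')(-2)) = Mul(Mul(Add(Mul(Add(-4, 3), Pow(Add(3, 5), -1)), Mul(-1, 1)), -9), Rational(3, 7)) = Mul(Mul(Add(Mul(-1, Pow(8, -1)), -1), -9), Rational(3, 7)) = Mul(Mul(Add(Mul(-1, Rational(1, 8)), -1), -9), Rational(3, 7)) = Mul(Mul(Add(Rational(-1, 8), -1), -9), Rational(3, 7)) = Mul(Mul(Rational(-9, 8), -9), Rational(3, 7)) = Mul(Rational(81, 8), Rational(3, 7)) = Rational(243, 56)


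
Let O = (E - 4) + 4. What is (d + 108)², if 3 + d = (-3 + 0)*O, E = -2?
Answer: 12321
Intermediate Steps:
O = -2 (O = (-2 - 4) + 4 = -6 + 4 = -2)
d = 3 (d = -3 + (-3 + 0)*(-2) = -3 - 3*(-2) = -3 + 6 = 3)
(d + 108)² = (3 + 108)² = 111² = 12321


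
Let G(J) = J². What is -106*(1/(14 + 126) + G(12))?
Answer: -1068533/70 ≈ -15265.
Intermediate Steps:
-106*(1/(14 + 126) + G(12)) = -106*(1/(14 + 126) + 12²) = -106*(1/140 + 144) = -106*20161/140 = -1*1068533/70 = -1068533/70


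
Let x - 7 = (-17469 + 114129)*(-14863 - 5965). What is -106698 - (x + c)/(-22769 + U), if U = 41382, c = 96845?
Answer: 27167754/18613 ≈ 1459.6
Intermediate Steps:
x = -2013234473 (x = 7 + (-17469 + 114129)*(-14863 - 5965) = 7 + 96660*(-20828) = 7 - 2013234480 = -2013234473)
-106698 - (x + c)/(-22769 + U) = -106698 - (-2013234473 + 96845)/(-22769 + 41382) = -106698 - (-2013137628)/18613 = -106698 - 1*(-2013137628/18613) = -106698 + 2013137628/18613 = 27167754/18613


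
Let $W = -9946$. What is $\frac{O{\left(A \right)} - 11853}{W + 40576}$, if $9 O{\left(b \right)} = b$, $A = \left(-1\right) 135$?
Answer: $- \frac{1978}{5105} \approx -0.38746$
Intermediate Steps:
$A = -135$
$O{\left(b \right)} = \frac{b}{9}$
$\frac{O{\left(A \right)} - 11853}{W + 40576} = \frac{\frac{1}{9} \left(-135\right) - 11853}{-9946 + 40576} = \frac{-15 - 11853}{30630} = \left(-11868\right) \frac{1}{30630} = - \frac{1978}{5105}$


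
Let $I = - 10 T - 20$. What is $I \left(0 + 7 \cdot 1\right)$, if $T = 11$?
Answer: $-910$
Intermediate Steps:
$I = -130$ ($I = \left(-10\right) 11 - 20 = -110 - 20 = -130$)
$I \left(0 + 7 \cdot 1\right) = - 130 \left(0 + 7 \cdot 1\right) = - 130 \left(0 + 7\right) = \left(-130\right) 7 = -910$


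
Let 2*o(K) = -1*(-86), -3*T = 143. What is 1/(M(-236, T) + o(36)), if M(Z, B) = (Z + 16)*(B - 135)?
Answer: 3/120689 ≈ 2.4857e-5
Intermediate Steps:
T = -143/3 (T = -⅓*143 = -143/3 ≈ -47.667)
o(K) = 43 (o(K) = (-1*(-86))/2 = (½)*86 = 43)
M(Z, B) = (-135 + B)*(16 + Z) (M(Z, B) = (16 + Z)*(-135 + B) = (-135 + B)*(16 + Z))
1/(M(-236, T) + o(36)) = 1/((-2160 - 135*(-236) + 16*(-143/3) - 143/3*(-236)) + 43) = 1/((-2160 + 31860 - 2288/3 + 33748/3) + 43) = 1/(120560/3 + 43) = 1/(120689/3) = 3/120689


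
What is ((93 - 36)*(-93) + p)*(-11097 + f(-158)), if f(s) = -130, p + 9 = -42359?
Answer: 535179863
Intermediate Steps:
p = -42368 (p = -9 - 42359 = -42368)
((93 - 36)*(-93) + p)*(-11097 + f(-158)) = ((93 - 36)*(-93) - 42368)*(-11097 - 130) = (57*(-93) - 42368)*(-11227) = (-5301 - 42368)*(-11227) = -47669*(-11227) = 535179863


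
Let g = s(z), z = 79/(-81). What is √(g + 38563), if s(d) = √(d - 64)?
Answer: √(347067 + I*√5263)/3 ≈ 196.37 + 0.020524*I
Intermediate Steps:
z = -79/81 (z = 79*(-1/81) = -79/81 ≈ -0.97531)
s(d) = √(-64 + d)
g = I*√5263/9 (g = √(-64 - 79/81) = √(-5263/81) = I*√5263/9 ≈ 8.0607*I)
√(g + 38563) = √(I*√5263/9 + 38563) = √(38563 + I*√5263/9)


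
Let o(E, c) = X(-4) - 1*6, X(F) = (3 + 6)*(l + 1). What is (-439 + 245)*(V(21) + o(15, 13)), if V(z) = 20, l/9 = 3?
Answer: -51604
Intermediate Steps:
l = 27 (l = 9*3 = 27)
X(F) = 252 (X(F) = (3 + 6)*(27 + 1) = 9*28 = 252)
o(E, c) = 246 (o(E, c) = 252 - 1*6 = 252 - 6 = 246)
(-439 + 245)*(V(21) + o(15, 13)) = (-439 + 245)*(20 + 246) = -194*266 = -51604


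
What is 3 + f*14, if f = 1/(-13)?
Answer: 25/13 ≈ 1.9231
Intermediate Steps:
f = -1/13 ≈ -0.076923
3 + f*14 = 3 - 1/13*14 = 3 - 14/13 = 25/13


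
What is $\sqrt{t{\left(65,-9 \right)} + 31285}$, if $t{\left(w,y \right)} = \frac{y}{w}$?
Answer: $\frac{2 \sqrt{33044635}}{65} \approx 176.88$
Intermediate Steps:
$\sqrt{t{\left(65,-9 \right)} + 31285} = \sqrt{- \frac{9}{65} + 31285} = \sqrt{\frac{2033516}{65}} = \frac{2 \sqrt{33044635}}{65}$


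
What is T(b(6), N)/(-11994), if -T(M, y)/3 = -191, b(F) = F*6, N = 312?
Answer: -191/3998 ≈ -0.047774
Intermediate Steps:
b(F) = 6*F
T(M, y) = 573 (T(M, y) = -3*(-191) = 573)
T(b(6), N)/(-11994) = 573/(-11994) = 573*(-1/11994) = -191/3998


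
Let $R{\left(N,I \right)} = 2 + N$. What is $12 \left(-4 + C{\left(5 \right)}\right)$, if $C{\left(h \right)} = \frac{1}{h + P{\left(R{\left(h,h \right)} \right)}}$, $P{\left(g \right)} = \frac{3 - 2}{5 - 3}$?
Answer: $- \frac{504}{11} \approx -45.818$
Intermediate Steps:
$P{\left(g \right)} = \frac{1}{2}$ ($P{\left(g \right)} = 1 \cdot \frac{1}{2} = \frac{1}{2}$)
$C{\left(h \right)} = \frac{1}{\frac{1}{2} + h}$ ($C{\left(h \right)} = \frac{1}{h + \frac{1}{2}} = \frac{1}{\frac{1}{2} + h}$)
$12 \left(-4 + C{\left(5 \right)}\right) = 12 \left(-4 + \frac{2}{1 + 2 \cdot 5}\right) = 12 \left(-4 + \frac{2}{1 + 10}\right) = 12 \left(-4 + \frac{2}{11}\right) = 12 \left(- \frac{42}{11}\right) = - \frac{504}{11}$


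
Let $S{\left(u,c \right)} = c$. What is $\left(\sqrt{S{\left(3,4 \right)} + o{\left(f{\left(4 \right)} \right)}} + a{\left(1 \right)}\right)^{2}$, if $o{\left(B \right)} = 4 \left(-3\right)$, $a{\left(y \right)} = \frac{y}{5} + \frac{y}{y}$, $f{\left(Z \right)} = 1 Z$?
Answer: $- \frac{164}{25} + \frac{24 i \sqrt{2}}{5} \approx -6.56 + 6.7882 i$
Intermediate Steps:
$f{\left(Z \right)} = Z$
$a{\left(y \right)} = 1 + \frac{y}{5}$ ($a{\left(y \right)} = y \frac{1}{5} + 1 = \frac{y}{5} + 1 = 1 + \frac{y}{5}$)
$o{\left(B \right)} = -12$
$\left(\sqrt{S{\left(3,4 \right)} + o{\left(f{\left(4 \right)} \right)}} + a{\left(1 \right)}\right)^{2} = \left(\sqrt{4 - 12} + \left(1 + \frac{1}{5} \cdot 1\right)\right)^{2} = \left(\sqrt{-8} + \left(1 + \frac{1}{5}\right)\right)^{2} = \left(2 i \sqrt{2} + \frac{6}{5}\right)^{2} = \left(\frac{6}{5} + 2 i \sqrt{2}\right)^{2}$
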